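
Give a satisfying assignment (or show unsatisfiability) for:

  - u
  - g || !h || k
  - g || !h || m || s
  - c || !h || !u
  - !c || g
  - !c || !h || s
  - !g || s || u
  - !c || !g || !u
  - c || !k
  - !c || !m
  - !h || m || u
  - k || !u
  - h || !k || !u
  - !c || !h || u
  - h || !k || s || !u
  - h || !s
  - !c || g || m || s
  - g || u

The formula is unsatisfiable.

Case u = True:
  (k || !u) forces k = True.
  (c || !k) forces c = True.
  (!c || g) forces g = True.
  Clause (!c || !g || !u) is falsified — contradiction.
Case u = False:
  Clause (u) is falsified — contradiction.
Both cases fail, so the formula is unsatisfiable.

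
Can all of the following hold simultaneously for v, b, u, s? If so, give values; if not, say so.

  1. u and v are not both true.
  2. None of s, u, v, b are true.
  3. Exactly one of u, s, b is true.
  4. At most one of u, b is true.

Case b = True:
  Constraint (2) is violated (b=T) — contradiction.
Case b = False:
  (2) forces s = False.
  (2) forces u = False.
  Constraint (3) is violated (u=F, s=F, b=F) — contradiction.
Both cases fail — unsatisfiable.

The formula is unsatisfiable.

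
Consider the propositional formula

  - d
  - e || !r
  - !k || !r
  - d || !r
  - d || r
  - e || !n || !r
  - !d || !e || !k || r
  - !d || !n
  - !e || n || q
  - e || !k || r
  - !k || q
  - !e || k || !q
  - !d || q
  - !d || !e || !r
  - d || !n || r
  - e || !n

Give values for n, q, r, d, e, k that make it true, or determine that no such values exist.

Unit clause (d) forces d = True.
In (!d || !n) only !n is left, so n = False.
In (!d || q) only q is left, so q = True.
Set r = False.
Set e = False.
  then (e || !k || r) forces k = False.
All clauses satisfied.

n=F, q=T, r=F, d=T, e=F, k=F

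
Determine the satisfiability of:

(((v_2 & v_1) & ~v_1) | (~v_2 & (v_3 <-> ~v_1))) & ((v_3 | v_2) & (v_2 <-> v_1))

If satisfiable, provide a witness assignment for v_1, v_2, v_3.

v_1: False, v_2: False, v_3: True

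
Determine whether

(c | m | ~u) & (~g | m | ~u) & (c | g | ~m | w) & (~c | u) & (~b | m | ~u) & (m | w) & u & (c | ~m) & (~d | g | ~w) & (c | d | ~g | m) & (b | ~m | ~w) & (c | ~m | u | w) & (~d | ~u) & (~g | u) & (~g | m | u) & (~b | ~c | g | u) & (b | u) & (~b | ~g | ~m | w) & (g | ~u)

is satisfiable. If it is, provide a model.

u = True; d = False; m = True; b = True; c = True; w = True; g = True

Unit clause (u) forces u = True.
In (~d | ~u) only ~d is left, so d = False.
In (g | ~u) only g is left, so g = True.
In (~g | m | ~u) only m is left, so m = True.
In (c | ~m) only c is left, so c = True.
Set b = True.
  then (~b | ~g | ~m | w) forces w = True.
All clauses satisfied.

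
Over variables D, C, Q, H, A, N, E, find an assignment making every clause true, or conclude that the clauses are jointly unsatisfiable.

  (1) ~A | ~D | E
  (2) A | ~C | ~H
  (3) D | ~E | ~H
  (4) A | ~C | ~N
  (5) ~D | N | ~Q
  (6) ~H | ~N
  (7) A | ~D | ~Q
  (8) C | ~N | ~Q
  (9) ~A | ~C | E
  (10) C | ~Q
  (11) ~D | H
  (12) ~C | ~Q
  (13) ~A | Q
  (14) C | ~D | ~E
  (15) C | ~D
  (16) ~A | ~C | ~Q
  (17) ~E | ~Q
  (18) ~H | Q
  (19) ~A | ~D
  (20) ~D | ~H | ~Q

D = False; C = False; Q = False; H = False; A = False; N = True; E = True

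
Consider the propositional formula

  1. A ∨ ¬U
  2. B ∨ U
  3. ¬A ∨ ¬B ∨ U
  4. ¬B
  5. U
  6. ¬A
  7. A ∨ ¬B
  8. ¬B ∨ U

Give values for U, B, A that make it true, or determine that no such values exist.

No satisfying assignment exists.

Case U = True:
  (A ∨ ¬U) forces A = True.
  Clause (¬A) is falsified — contradiction.
Case U = False:
  Clause (U) is falsified — contradiction.
Both cases fail, so the formula is unsatisfiable.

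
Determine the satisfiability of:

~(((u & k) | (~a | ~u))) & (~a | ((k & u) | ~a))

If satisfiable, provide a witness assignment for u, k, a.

The formula is unsatisfiable.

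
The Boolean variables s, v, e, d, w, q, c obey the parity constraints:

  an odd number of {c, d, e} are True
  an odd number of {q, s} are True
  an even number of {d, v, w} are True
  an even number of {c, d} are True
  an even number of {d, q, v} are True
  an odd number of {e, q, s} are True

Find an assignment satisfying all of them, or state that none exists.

The formula is unsatisfiable.

Adding constraints 1, 2, 4, 6 mod 2: every variable appears an even number of times on the left, so the left side is 0.
But the right sides sum to 1 (mod 2). 0 ≠ 1 — the system is inconsistent.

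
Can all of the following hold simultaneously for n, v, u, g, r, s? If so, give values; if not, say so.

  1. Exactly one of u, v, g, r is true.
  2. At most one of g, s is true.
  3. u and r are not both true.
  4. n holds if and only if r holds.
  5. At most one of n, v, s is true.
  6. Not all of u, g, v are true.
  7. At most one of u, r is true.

n: False; v: False; u: True; g: False; r: False; s: True

  (1) {u, v, g, r}: 1 true — exactly one ✓
  (2) {g, s}: 1 true — at most one ✓
  (3) u=T, r=F — not both ✓
  (4) n=F, r=F — same ✓
  (5) {n, v, s}: 1 true — at most one ✓
  (6) {u, g, v}: 1/3 true — not all ✓
  (7) {u, r}: 1 true — at most one ✓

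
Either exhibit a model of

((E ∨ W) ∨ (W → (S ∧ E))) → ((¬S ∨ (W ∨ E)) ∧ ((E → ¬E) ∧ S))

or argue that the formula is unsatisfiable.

S=T, E=F, W=T

  ((E ∨ W) ∨ (W → (S ∧ E))) → ((¬S ∨ (W ∨ E)) ∧ ((E → ¬E) ∧ S)) = True
    (E ∨ W) ∨ (W → (S ∧ E)) = True
      E ∨ W = True
      W → (S ∧ E) = False
        S ∧ E = False
    (¬S ∨ (W ∨ E)) ∧ ((E → ¬E) ∧ S) = True
      ¬S ∨ (W ∨ E) = True
        ¬S = False
        W ∨ E = True
      (E → ¬E) ∧ S = True
        E → ¬E = True
          ¬E = True
The formula evaluates to True.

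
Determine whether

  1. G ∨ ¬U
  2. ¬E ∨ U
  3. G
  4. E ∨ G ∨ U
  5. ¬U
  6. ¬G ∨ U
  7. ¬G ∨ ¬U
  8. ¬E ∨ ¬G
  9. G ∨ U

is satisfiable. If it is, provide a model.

Unsatisfiable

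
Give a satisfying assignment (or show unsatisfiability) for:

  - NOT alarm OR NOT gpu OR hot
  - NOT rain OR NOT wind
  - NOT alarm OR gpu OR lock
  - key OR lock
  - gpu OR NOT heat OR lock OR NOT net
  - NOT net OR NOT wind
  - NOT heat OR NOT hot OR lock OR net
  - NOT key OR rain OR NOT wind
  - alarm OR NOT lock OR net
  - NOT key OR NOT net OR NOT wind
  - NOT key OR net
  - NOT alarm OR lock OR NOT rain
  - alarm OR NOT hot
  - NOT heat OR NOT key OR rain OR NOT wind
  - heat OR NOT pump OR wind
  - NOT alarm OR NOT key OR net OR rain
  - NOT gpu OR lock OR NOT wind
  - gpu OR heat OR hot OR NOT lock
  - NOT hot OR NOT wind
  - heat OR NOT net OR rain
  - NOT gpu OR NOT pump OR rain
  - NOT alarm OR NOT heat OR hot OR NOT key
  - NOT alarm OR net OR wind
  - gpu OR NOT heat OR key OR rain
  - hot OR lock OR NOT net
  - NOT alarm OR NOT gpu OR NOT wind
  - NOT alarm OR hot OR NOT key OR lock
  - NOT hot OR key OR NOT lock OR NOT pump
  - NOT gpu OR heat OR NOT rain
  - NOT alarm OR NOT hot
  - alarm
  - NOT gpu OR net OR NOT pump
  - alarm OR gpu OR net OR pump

lock = True, hot = False, heat = True, wind = False, gpu = False, net = True, alarm = True, key = False, pump = False, rain = True

Unit clause (alarm) forces alarm = True.
In (NOT alarm OR NOT hot) only NOT hot is left, so hot = False.
In (NOT alarm OR NOT gpu OR hot) only NOT gpu is left, so gpu = False.
In (NOT alarm OR gpu OR lock) only lock is left, so lock = True.
In (gpu OR heat OR hot OR NOT lock) only heat is left, so heat = True.
In (NOT alarm OR NOT heat OR hot OR NOT key) only NOT key is left, so key = False.
In (gpu OR NOT heat OR key OR rain) only rain is left, so rain = True.
In (NOT rain OR NOT wind) only NOT wind is left, so wind = False.
In (NOT alarm OR net OR wind) only net is left, so net = True.
Set pump = False.
All clauses satisfied.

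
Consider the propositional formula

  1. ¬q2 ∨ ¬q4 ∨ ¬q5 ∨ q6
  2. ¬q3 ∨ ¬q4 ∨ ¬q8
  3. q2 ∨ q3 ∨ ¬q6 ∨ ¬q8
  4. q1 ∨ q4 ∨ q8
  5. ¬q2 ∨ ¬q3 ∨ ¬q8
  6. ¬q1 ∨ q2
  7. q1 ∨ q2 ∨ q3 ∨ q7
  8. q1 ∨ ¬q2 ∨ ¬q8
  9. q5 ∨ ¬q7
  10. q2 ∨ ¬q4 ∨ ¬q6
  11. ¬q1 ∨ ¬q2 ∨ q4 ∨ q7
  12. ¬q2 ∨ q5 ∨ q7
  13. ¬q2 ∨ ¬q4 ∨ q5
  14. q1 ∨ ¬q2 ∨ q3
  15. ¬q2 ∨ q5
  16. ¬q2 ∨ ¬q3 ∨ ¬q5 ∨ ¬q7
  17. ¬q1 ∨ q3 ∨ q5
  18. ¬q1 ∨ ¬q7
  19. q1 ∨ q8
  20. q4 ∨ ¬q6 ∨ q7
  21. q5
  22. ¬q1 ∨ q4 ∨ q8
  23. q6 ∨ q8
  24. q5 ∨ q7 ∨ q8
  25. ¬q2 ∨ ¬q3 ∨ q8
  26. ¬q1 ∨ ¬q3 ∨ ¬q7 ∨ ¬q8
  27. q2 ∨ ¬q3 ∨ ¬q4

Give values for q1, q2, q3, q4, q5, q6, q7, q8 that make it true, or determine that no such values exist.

q1: False, q2: False, q3: False, q4: True, q5: True, q6: False, q7: True, q8: True

Unit clause (q5) forces q5 = True.
Set q1 = False.
  then (q1 ∨ q8) forces q8 = True.
  then (q1 ∨ ¬q2 ∨ ¬q8) forces q2 = False.
Set q3 = False.
  then (q2 ∨ q3 ∨ ¬q6 ∨ ¬q8) forces q6 = False.
  then (q1 ∨ q2 ∨ q3 ∨ q7) forces q7 = True.
Set q4 = True.
All clauses satisfied.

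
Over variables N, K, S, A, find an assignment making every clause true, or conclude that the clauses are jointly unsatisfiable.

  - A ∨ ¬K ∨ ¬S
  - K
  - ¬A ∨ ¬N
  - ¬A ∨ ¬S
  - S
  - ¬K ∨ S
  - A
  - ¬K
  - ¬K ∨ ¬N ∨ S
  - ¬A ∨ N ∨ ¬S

UNSATISFIABLE

Case K = True:
  Clause (¬K) is falsified — contradiction.
Case K = False:
  Clause (K) is falsified — contradiction.
Both cases fail, so the formula is unsatisfiable.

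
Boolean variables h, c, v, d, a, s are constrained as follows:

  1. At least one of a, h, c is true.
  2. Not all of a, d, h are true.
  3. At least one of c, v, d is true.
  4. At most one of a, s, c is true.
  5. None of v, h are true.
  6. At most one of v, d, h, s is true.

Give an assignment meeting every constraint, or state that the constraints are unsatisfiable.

h=F, c=T, v=F, d=F, a=F, s=F

  (1) {a, h, c}: 1 true — at least one ✓
  (2) {a, d, h}: 0/3 true — not all ✓
  (3) {c, v, d}: 1 true — at least one ✓
  (4) {a, s, c}: 1 true — at most one ✓
  (5) {v, h}: 0 true — none ✓
  (6) {v, d, h, s}: 0 true — at most one ✓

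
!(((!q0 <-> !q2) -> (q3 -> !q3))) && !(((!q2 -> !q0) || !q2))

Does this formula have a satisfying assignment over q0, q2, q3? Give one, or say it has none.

The conjunct !(((!q2 -> !q0) || !q2)) is unsatisfiable on its own:
  q0=F, q2=F: evaluates to False.
  q0=F, q2=T: evaluates to False.
  q0=T, q2=F: evaluates to False.
  q0=T, q2=T: evaluates to False.
So the whole conjunction is unsatisfiable.

The formula is unsatisfiable.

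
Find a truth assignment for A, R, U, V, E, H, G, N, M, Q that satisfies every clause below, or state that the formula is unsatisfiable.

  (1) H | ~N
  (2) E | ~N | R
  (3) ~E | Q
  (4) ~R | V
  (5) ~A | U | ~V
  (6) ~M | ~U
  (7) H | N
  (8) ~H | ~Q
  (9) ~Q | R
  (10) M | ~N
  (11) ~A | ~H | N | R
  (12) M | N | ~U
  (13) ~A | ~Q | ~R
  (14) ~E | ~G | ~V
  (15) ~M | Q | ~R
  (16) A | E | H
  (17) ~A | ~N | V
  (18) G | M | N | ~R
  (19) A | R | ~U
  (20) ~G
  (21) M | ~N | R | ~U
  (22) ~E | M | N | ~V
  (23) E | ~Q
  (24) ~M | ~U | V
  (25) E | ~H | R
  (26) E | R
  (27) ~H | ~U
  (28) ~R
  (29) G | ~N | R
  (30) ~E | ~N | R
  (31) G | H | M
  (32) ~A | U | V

Unsatisfiable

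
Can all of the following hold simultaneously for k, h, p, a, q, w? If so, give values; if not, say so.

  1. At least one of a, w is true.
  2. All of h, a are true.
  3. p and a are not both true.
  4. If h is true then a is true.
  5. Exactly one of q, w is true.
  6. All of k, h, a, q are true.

k = True; h = True; p = False; a = True; q = True; w = False

  (1) {a, w}: 1 true — at least one ✓
  (2) {h, a}: all 2 true ✓
  (3) p=F, a=T — not both ✓
  (4) h=T ⇒ a: T ✓
  (5) {q, w}: 1 true — exactly one ✓
  (6) {k, h, a, q}: all 4 true ✓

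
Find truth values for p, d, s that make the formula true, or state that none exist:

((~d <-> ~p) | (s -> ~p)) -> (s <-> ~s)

p=T, d=F, s=T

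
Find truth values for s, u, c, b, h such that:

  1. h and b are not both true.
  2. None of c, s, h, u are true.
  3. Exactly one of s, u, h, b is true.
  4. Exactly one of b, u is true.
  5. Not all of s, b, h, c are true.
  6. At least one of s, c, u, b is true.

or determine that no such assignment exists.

s = False; u = False; c = False; b = True; h = False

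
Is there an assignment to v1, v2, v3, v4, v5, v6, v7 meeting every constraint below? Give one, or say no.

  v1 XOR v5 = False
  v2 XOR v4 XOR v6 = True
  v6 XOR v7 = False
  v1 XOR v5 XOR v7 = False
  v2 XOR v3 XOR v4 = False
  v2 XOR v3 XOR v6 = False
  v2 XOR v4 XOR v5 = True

v1: False, v2: True, v3: True, v4: False, v5: False, v6: False, v7: False

v1 XOR v5 = F XOR F = False ✓
v2 XOR v4 XOR v6 = T XOR F XOR F = True ✓
v6 XOR v7 = F XOR F = False ✓
v1 XOR v5 XOR v7 = F XOR F XOR F = False ✓
v2 XOR v3 XOR v4 = T XOR T XOR F = False ✓
v2 XOR v3 XOR v6 = T XOR T XOR F = False ✓
v2 XOR v4 XOR v5 = T XOR F XOR F = True ✓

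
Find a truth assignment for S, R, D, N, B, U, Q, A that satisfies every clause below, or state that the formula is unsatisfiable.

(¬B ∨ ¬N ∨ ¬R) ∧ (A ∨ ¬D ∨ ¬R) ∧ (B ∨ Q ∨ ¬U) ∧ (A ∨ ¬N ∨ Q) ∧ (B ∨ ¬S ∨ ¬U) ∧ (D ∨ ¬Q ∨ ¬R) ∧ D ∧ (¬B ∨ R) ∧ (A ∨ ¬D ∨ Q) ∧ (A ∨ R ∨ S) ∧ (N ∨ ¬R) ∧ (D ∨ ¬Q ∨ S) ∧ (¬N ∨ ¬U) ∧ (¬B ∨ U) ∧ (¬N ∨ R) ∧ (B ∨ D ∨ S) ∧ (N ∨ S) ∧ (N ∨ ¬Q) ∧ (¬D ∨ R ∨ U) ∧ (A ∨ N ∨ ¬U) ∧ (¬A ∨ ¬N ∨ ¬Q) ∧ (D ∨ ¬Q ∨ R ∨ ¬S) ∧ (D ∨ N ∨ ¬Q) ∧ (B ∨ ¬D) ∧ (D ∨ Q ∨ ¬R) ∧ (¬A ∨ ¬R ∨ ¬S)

The formula is unsatisfiable.

Case D = True:
  (B ∨ ¬D) forces B = True.
  (¬B ∨ R) forces R = True.
  (¬B ∨ ¬N ∨ ¬R) forces N = False.
  Clause (N ∨ ¬R) is falsified — contradiction.
Case D = False:
  Clause (D) is falsified — contradiction.
Both cases fail, so the formula is unsatisfiable.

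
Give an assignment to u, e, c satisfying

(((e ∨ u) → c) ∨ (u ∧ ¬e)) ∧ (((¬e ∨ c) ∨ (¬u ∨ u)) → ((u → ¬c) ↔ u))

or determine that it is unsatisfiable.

u = True; e = False; c = False

  ((e ∨ u) → c) ∨ (u ∧ ¬e) = True
    (e ∨ u) → c = False
      e ∨ u = True
    u ∧ ¬e = True
      ¬e = True
  ((¬e ∨ c) ∨ (¬u ∨ u)) → ((u → ¬c) ↔ u) = True
    (¬e ∨ c) ∨ (¬u ∨ u) = True
      ¬e ∨ c = True
        ¬e = True
      ¬u ∨ u = True
        ¬u = False
    (u → ¬c) ↔ u = True
      u → ¬c = True
        ¬c = True
Both conjuncts True, so the formula holds.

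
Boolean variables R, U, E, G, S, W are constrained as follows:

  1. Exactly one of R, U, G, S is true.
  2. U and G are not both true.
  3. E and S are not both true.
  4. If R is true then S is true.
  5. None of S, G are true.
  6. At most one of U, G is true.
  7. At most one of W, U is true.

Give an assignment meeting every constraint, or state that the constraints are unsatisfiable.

R = False, U = True, E = False, G = False, S = False, W = False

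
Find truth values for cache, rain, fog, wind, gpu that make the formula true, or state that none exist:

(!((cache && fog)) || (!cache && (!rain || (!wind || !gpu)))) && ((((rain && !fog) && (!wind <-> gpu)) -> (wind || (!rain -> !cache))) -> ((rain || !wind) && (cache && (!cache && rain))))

No satisfying assignment exists.

The conjunct (((rain && !fog) && (!wind <-> gpu)) -> (wind || (!rain -> !cache))) -> ((rain || !wind) && (cache && (!cache && rain))) is unsatisfiable on its own:
  rain = True: simplifies to cache && !cache.
    cache = True: the conjunct !cache is False.
    cache = False: the conjunct cache is False.
  rain = False: this becomes (False -> (wind || !cache)) -> (!wind && False) = False.
So the whole conjunction is unsatisfiable.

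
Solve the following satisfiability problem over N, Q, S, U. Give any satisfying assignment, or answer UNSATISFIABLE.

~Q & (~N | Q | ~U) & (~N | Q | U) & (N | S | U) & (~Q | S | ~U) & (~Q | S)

N = False; Q = False; S = False; U = True

Unit clause (~Q) forces Q = False.
Try N = True:
  (~N | Q | ~U) forces U = False.
  clause (~N | Q | U) is falsified — backtrack.
So N = False.
Set S = False.
  then (N | S | U) forces U = True.
Check each clause:
  (~Q): ~Q holds.
  (~N | Q | ~U): ~N holds.
  (~N | Q | U): ~N holds.
  (N | S | U): U holds.
  (~Q | S | ~U): ~Q holds.
  (~Q | S): ~Q holds.
All clauses satisfied.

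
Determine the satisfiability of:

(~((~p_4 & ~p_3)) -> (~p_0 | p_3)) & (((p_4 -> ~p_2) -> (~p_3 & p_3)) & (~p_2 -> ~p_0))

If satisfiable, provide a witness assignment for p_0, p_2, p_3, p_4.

p_0 = False, p_2 = True, p_3 = True, p_4 = True

  ~((~p_4 & ~p_3)) -> (~p_0 | p_3) = True
    ~((~p_4 & ~p_3)) = True
      ~p_4 & ~p_3 = False
        ~p_4 = False
        ~p_3 = False
    ~p_0 | p_3 = True
      ~p_0 = True
  ((p_4 -> ~p_2) -> (~p_3 & p_3)) & (~p_2 -> ~p_0) = True
    (p_4 -> ~p_2) -> (~p_3 & p_3) = True
      p_4 -> ~p_2 = False
        ~p_2 = False
      ~p_3 & p_3 = False
        ~p_3 = False
    ~p_2 -> ~p_0 = True
      ~p_2 = False
      ~p_0 = True
Both conjuncts True, so the formula holds.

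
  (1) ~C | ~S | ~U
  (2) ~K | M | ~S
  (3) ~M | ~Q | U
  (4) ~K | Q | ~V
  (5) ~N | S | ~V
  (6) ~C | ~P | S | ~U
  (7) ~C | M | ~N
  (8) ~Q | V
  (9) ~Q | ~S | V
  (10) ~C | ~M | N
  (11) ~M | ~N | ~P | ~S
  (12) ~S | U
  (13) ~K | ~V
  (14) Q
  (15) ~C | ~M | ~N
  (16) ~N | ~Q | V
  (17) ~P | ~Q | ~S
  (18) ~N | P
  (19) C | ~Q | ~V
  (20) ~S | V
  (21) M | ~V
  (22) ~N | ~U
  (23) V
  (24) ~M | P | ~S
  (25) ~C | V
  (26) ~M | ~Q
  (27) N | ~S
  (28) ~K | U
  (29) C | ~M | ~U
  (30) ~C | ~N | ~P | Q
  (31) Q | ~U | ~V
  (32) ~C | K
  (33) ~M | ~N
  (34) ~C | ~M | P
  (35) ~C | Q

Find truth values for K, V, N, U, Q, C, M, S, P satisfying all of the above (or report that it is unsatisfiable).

Unsatisfiable

Case V = True:
  (~K | ~V) forces K = False.
  (Q) forces Q = True.
  (C | ~Q | ~V) forces C = True.
  Clause (~C | K) is falsified — contradiction.
Case V = False:
  Clause (V) is falsified — contradiction.
Both cases fail, so the formula is unsatisfiable.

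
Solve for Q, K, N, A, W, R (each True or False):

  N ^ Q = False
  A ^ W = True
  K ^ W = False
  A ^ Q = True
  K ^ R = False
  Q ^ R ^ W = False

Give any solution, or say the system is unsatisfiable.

Q = False; K = False; N = False; A = True; W = False; R = False

N ^ Q = F ^ F = False ✓
A ^ W = T ^ F = True ✓
K ^ W = F ^ F = False ✓
A ^ Q = T ^ F = True ✓
K ^ R = F ^ F = False ✓
Q ^ R ^ W = F ^ F ^ F = False ✓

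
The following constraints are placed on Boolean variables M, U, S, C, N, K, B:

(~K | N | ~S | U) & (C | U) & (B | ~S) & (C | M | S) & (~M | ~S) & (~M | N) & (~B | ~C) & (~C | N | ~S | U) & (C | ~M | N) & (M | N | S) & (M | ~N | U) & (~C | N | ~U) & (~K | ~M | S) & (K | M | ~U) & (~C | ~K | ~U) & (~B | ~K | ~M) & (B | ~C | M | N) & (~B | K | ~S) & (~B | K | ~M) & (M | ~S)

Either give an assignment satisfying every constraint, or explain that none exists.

M = True; U = True; S = False; C = True; N = True; K = False; B = False

Set M = True.
  then (~M | ~S) forces S = False.
  then (~M | N) forces N = True.
  then (~K | ~M | S) forces K = False.
  then (~B | K | ~M) forces B = False.
Set U = True.
Set C = True.
All clauses satisfied.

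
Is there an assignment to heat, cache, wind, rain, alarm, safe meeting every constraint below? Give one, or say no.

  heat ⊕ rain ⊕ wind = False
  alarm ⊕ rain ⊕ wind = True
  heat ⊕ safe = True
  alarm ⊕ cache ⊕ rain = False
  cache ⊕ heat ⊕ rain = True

heat = True, cache = True, wind = False, rain = True, alarm = False, safe = False

heat ⊕ rain ⊕ wind = T ⊕ T ⊕ F = False ✓
alarm ⊕ rain ⊕ wind = F ⊕ T ⊕ F = True ✓
heat ⊕ safe = T ⊕ F = True ✓
alarm ⊕ cache ⊕ rain = F ⊕ T ⊕ T = False ✓
cache ⊕ heat ⊕ rain = T ⊕ T ⊕ T = True ✓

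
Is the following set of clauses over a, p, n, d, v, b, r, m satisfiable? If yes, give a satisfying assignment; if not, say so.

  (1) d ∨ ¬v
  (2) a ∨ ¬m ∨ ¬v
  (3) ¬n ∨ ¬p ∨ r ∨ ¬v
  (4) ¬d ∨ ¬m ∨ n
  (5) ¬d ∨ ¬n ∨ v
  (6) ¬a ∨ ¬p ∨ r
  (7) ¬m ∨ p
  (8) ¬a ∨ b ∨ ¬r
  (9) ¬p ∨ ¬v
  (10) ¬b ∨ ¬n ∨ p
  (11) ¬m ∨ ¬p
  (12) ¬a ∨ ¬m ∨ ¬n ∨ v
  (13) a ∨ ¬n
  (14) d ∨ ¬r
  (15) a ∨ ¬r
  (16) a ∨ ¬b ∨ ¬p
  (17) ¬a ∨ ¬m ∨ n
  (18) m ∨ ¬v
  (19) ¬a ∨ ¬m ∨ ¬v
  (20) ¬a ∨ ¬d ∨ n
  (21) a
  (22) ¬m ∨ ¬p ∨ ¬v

a: True, p: False, n: False, d: False, v: False, b: False, r: False, m: False

Unit clause (a) forces a = True.
Set p = False.
  then (¬m ∨ p) forces m = False.
  then (m ∨ ¬v) forces v = False.
Set n = False.
  then (¬a ∨ ¬d ∨ n) forces d = False.
  then (d ∨ ¬r) forces r = False.
Set b = False.
All clauses satisfied.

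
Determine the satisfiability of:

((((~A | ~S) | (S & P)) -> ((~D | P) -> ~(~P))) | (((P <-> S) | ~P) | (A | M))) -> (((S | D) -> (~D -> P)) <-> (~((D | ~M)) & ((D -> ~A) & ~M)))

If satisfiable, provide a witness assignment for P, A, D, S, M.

P=F, A=T, D=F, S=T, M=T

  ((((~A | ~S) | (S & P)) -> ((~D | P) -> ~(~P))) | (((P <-> S) | ~P) | (A | M))) -> (((S | D) -> (~D -> P)) <-> (~((D | ~M)) & ((D -> ~A) & ~M))) = True
    (((~A | ~S) | (S & P)) -> ((~D | P) -> ~(~P))) | (((P <-> S) | ~P) | (A | M)) = True
      ((~A | ~S) | (S & P)) -> ((~D | P) -> ~(~P)) = True
        (~A | ~S) | (S & P) = False
          ~A | ~S = False
            ~A = False
            ~S = False
          S & P = False
        (~D | P) -> ~(~P) = False
          ~D | P = True
            ~D = True
          ~(~P) = False
            ~P = True
      ((P <-> S) | ~P) | (A | M) = True
        (P <-> S) | ~P = True
          P <-> S = False
          ~P = True
        A | M = True
    ((S | D) -> (~D -> P)) <-> (~((D | ~M)) & ((D -> ~A) & ~M)) = True
      (S | D) -> (~D -> P) = False
        S | D = True
        ~D -> P = False
          ~D = True
      ~((D | ~M)) & ((D -> ~A) & ~M) = False
        ~((D | ~M)) = True
          D | ~M = False
            ~M = False
        (D -> ~A) & ~M = False
          D -> ~A = True
            ~A = False
          ~M = False
The formula evaluates to True.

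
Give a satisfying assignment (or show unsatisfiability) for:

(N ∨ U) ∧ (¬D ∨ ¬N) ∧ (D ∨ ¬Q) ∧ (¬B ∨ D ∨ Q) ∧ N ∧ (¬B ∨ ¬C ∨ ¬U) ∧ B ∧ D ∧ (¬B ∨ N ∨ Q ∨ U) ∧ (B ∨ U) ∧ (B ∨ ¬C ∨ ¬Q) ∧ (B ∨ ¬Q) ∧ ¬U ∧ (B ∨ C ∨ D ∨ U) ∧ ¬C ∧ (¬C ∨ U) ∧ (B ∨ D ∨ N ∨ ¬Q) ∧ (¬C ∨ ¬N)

Unsatisfiable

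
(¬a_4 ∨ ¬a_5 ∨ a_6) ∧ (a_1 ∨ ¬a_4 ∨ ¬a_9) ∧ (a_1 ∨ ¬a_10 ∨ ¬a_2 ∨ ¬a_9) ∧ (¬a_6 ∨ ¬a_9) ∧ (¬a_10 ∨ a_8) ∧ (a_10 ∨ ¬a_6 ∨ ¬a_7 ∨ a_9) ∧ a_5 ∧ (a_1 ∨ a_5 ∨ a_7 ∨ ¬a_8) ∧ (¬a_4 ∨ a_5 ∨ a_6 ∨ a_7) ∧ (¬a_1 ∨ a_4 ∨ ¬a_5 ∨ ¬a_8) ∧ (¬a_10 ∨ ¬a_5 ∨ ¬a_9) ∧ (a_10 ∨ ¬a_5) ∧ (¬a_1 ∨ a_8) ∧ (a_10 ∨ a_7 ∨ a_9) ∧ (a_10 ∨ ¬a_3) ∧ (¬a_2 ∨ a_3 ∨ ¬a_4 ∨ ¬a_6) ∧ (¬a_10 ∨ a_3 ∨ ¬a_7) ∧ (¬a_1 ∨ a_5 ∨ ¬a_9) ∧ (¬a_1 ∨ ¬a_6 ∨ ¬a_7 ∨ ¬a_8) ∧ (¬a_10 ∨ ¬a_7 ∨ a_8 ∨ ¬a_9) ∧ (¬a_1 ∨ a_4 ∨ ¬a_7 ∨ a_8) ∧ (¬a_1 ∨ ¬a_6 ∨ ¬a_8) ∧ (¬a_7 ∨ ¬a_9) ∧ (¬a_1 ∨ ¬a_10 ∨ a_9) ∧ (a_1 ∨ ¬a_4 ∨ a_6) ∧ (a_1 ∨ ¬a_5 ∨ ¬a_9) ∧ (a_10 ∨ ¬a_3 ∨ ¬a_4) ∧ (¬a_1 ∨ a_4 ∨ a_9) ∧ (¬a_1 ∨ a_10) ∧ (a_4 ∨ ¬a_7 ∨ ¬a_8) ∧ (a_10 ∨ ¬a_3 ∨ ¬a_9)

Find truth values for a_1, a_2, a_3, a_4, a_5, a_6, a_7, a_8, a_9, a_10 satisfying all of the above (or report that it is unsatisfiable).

a_1 = False, a_2 = False, a_3 = False, a_4 = False, a_5 = True, a_6 = False, a_7 = False, a_8 = True, a_9 = False, a_10 = True

Unit clause (a_5) forces a_5 = True.
In (a_10 ∨ ¬a_5) only a_10 is left, so a_10 = True.
In (¬a_10 ∨ a_8) only a_8 is left, so a_8 = True.
In (¬a_10 ∨ ¬a_5 ∨ ¬a_9) only ¬a_9 is left, so a_9 = False.
In (¬a_1 ∨ ¬a_10 ∨ a_9) only ¬a_1 is left, so a_1 = False.
Set a_2 = False.
Set a_3 = False.
  then (¬a_10 ∨ a_3 ∨ ¬a_7) forces a_7 = False.
Set a_4 = False.
Set a_6 = False.
All clauses satisfied.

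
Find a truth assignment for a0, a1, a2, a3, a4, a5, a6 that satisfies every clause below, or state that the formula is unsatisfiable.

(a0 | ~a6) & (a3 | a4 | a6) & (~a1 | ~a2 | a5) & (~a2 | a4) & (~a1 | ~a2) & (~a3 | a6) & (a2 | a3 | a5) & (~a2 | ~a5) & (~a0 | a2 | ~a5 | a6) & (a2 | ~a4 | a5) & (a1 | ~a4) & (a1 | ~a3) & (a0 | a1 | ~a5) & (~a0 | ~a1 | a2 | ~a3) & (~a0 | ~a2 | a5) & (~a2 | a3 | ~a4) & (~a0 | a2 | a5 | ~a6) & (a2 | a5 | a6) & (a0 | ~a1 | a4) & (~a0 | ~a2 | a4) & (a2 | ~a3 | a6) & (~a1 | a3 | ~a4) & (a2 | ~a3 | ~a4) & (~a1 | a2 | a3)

a0=T, a1=F, a2=F, a3=F, a4=F, a5=T, a6=T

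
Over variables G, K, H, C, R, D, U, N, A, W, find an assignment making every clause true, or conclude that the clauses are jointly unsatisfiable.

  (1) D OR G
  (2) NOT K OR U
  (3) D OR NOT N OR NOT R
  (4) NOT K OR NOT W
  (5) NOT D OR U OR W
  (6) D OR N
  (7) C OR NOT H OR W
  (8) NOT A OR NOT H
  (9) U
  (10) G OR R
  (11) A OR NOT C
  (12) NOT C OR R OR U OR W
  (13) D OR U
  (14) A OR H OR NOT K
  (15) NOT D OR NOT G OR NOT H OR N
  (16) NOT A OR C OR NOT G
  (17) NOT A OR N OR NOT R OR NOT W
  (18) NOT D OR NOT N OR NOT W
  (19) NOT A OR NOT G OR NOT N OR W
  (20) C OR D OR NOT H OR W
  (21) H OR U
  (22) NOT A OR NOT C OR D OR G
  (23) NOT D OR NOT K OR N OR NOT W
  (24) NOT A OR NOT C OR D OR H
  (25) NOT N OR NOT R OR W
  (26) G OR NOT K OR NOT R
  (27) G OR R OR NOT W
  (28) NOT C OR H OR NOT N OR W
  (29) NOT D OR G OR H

G = False, K = False, H = True, C = False, R = True, D = True, U = True, N = False, A = False, W = True

Unit clause (U) forces U = True.
Set G = False.
  then (D OR G) forces D = True.
  then (G OR R) forces R = True.
  then (G OR NOT K OR NOT R) forces K = False.
  then (NOT D OR G OR H) forces H = True.
  then (NOT A OR NOT H) forces A = False.
  then (A OR NOT C) forces C = False.
  then (C OR NOT H OR W) forces W = True.
  then (NOT D OR NOT N OR NOT W) forces N = False.
All clauses satisfied.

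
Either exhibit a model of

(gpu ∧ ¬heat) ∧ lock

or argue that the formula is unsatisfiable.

heat = False; lock = True; gpu = True

  gpu ∧ ¬heat = True
    ¬heat = True
Both conjuncts True, so the formula holds.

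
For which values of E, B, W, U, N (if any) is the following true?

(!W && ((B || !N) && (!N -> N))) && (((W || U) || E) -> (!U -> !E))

E: True, B: True, W: False, U: True, N: True

  !W && ((B || !N) && (!N -> N)) = True
    !W = True
    (B || !N) && (!N -> N) = True
      B || !N = True
        !N = False
      !N -> N = True
        !N = False
  ((W || U) || E) -> (!U -> !E) = True
    (W || U) || E = True
      W || U = True
    !U -> !E = True
      !U = False
      !E = False
Both conjuncts True, so the formula holds.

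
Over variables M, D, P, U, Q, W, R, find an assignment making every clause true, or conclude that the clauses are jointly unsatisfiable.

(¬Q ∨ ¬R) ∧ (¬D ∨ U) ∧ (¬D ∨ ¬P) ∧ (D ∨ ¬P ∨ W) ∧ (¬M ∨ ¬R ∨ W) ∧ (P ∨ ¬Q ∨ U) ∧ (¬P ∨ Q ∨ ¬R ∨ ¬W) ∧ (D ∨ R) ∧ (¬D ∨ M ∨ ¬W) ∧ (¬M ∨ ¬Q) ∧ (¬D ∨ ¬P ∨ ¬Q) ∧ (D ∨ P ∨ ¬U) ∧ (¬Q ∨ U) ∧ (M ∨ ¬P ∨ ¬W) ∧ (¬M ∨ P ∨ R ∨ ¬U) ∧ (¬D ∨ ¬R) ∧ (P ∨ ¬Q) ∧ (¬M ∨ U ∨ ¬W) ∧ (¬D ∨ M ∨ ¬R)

M = False; D = True; P = False; U = True; Q = False; W = False; R = False

Set M = False.
Set D = True.
  then (¬D ∨ U) forces U = True.
  then (¬D ∨ ¬P) forces P = False.
  then (¬D ∨ M ∨ ¬W) forces W = False.
  then (¬D ∨ ¬R) forces R = False.
  then (P ∨ ¬Q) forces Q = False.
All clauses satisfied.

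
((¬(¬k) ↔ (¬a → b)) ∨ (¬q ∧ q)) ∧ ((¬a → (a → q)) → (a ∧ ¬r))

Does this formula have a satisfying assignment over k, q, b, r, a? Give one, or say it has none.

k = True, q = True, b = True, r = False, a = True

  (¬(¬k) ↔ (¬a → b)) ∨ (¬q ∧ q) = True
    ¬(¬k) ↔ (¬a → b) = True
      ¬(¬k) = True
        ¬k = False
      ¬a → b = True
        ¬a = False
    ¬q ∧ q = False
      ¬q = False
  (¬a → (a → q)) → (a ∧ ¬r) = True
    ¬a → (a → q) = True
      ¬a = False
      a → q = True
    a ∧ ¬r = True
      ¬r = True
Both conjuncts True, so the formula holds.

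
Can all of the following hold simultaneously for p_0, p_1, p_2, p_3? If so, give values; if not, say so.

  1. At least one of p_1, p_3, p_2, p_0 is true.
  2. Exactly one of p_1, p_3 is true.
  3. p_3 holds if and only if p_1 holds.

Unsatisfiable

Case p_1 = True:
  (2) with p_1=T forces p_3 = False.
  Constraint (3) is violated (p_3=F, p_1=T) — contradiction.
Case p_1 = False:
  (2) with p_1=F forces p_3 = True.
  Constraint (3) is violated (p_3=T, p_1=F) — contradiction.
Both cases fail — unsatisfiable.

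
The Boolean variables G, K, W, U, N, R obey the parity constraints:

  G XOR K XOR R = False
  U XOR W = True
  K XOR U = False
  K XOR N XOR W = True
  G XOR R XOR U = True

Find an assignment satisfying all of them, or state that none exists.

No satisfying assignment exists.

Adding constraints 1, 3, 5 mod 2: every variable appears an even number of times on the left, so the left side is 0.
But the right sides sum to 1 (mod 2). 0 ≠ 1 — the system is inconsistent.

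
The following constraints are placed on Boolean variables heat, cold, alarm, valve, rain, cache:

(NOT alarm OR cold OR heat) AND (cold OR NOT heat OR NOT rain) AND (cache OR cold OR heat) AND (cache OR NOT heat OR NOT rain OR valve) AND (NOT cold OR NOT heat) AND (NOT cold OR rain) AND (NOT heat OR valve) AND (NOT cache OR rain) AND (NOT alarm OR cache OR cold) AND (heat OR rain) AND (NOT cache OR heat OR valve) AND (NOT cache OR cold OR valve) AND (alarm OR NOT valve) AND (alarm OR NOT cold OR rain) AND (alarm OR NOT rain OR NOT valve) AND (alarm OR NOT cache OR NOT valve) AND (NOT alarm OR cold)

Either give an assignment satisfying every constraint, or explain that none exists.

heat: False, cold: True, alarm: False, valve: False, rain: True, cache: False

Set heat = False.
  then (heat OR rain) forces rain = True.
Try cold = False:
  (NOT alarm OR cold OR heat) forces alarm = False.
  (cache OR cold OR heat) forces cache = True.
  (NOT cache OR heat OR valve) forces valve = True.
  clause (alarm OR NOT valve) is falsified — backtrack.
So cold = True.
Set alarm = False.
  then (alarm OR NOT valve) forces valve = False.
  then (NOT cache OR heat OR valve) forces cache = False.
All clauses satisfied.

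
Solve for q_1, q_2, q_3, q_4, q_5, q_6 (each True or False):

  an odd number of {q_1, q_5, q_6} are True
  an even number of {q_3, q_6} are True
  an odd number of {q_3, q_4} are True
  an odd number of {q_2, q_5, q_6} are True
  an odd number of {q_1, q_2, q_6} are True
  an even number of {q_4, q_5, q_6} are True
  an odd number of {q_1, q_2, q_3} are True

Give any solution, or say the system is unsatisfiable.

q_1=T, q_2=T, q_3=T, q_4=F, q_5=T, q_6=T

{q_1, q_5, q_6}: 3 true → odd ✓
{q_3, q_6}: 2 true → even ✓
{q_3, q_4}: 1 true → odd ✓
{q_2, q_5, q_6}: 3 true → odd ✓
{q_1, q_2, q_6}: 3 true → odd ✓
{q_4, q_5, q_6}: 2 true → even ✓
{q_1, q_2, q_3}: 3 true → odd ✓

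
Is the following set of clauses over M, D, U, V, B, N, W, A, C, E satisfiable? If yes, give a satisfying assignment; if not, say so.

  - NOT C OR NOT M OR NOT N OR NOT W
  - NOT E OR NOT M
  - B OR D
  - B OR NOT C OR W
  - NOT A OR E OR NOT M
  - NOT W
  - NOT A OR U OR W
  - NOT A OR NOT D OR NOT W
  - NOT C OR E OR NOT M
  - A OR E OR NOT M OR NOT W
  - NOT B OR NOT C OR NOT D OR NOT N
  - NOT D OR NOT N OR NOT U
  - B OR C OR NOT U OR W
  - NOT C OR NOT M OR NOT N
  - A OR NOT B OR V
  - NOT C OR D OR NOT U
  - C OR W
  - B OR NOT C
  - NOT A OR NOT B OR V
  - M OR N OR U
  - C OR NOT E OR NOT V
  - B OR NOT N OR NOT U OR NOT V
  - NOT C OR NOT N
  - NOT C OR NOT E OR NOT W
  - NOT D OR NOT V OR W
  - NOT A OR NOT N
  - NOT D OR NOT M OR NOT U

The formula is unsatisfiable.

Case M = True:
  (NOT E OR NOT M) forces E = False.
  (NOT A OR E OR NOT M) forces A = False.
  (NOT W) forces W = False.
  (NOT C OR E OR NOT M) forces C = False.
  Clause (C OR W) is falsified — contradiction.
Case M = False:
  (NOT W) forces W = False.
  (C OR W) forces C = True.
  (B OR NOT C OR W) forces B = True.
  (NOT C OR NOT N) forces N = False.
  (M OR N OR U) forces U = True.
  (NOT C OR D OR NOT U) forces D = True.
  (NOT D OR NOT V OR W) forces V = False.
  (A OR NOT B OR V) forces A = True.
  Clause (NOT A OR NOT B OR V) is falsified — contradiction.
Both cases fail, so the formula is unsatisfiable.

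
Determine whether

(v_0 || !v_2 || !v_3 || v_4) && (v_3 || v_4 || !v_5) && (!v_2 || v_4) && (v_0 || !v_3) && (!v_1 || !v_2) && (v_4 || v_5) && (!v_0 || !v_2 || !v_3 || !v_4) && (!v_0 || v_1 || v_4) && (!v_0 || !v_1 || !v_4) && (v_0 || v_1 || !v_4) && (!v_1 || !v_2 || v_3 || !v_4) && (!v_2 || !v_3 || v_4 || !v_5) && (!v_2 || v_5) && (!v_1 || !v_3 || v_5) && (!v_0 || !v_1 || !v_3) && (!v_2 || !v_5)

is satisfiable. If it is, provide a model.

v_0: False, v_1: True, v_2: False, v_3: False, v_4: True, v_5: False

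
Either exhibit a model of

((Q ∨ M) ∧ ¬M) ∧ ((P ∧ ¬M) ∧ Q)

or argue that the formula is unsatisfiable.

P: True, M: False, Q: True

  (Q ∨ M) ∧ ¬M = True
    Q ∨ M = True
    ¬M = True
  (P ∧ ¬M) ∧ Q = True
    P ∧ ¬M = True
      ¬M = True
Both conjuncts True, so the formula holds.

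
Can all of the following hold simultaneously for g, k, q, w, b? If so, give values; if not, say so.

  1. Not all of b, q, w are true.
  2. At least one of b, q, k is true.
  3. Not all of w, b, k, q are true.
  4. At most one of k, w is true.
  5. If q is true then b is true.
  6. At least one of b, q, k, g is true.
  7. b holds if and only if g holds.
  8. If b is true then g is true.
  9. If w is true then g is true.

g = True, k = False, q = False, w = True, b = True

  (1) {b, q, w}: 2/3 true — not all ✓
  (2) {b, q, k}: 1 true — at least one ✓
  (3) {w, b, k, q}: 2/4 true — not all ✓
  (4) {k, w}: 1 true — at most one ✓
  (5) q=F ⇒ b: vacuous ✓
  (6) {b, q, k, g}: 2 true — at least one ✓
  (7) b=T, g=T — same ✓
  (8) b=T ⇒ g: T ✓
  (9) w=T ⇒ g: T ✓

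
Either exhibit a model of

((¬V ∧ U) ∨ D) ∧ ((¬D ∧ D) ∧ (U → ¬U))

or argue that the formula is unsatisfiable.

UNSATISFIABLE

Case D = True: the conjunct ¬D is False.
Case D = False: the conjunct D is False.
Both cases fail — unsatisfiable.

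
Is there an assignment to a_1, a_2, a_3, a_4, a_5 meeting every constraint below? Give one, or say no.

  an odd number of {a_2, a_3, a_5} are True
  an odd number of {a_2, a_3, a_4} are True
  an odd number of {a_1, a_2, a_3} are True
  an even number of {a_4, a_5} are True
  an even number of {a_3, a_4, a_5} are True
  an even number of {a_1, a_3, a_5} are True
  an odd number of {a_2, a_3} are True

a_1 = False, a_2 = True, a_3 = False, a_4 = False, a_5 = False

{a_2, a_3, a_5}: 1 true → odd ✓
{a_2, a_3, a_4}: 1 true → odd ✓
{a_1, a_2, a_3}: 1 true → odd ✓
{a_4, a_5}: 0 true → even ✓
{a_3, a_4, a_5}: 0 true → even ✓
{a_1, a_3, a_5}: 0 true → even ✓
{a_2, a_3}: 1 true → odd ✓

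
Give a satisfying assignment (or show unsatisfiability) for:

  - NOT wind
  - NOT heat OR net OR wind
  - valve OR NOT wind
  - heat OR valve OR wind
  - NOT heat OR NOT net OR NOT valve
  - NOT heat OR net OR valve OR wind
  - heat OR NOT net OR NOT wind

Unit clause (NOT wind) forces wind = False.
Set net = True.
Set heat = True.
  then (NOT heat OR NOT net OR NOT valve) forces valve = False.
All clauses satisfied.

wind: False, net: True, heat: True, valve: False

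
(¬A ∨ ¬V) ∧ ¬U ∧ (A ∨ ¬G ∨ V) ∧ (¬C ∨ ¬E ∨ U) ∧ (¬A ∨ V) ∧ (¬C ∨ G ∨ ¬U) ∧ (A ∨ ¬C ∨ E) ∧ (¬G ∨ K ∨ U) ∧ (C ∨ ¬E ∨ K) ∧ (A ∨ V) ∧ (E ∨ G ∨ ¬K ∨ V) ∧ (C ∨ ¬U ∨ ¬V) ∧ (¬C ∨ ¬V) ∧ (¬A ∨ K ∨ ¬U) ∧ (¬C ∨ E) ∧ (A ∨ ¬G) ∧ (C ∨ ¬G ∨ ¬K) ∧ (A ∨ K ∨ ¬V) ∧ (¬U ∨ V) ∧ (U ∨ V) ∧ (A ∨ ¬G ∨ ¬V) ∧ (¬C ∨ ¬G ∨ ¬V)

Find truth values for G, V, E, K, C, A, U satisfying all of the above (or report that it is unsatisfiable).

G=F; V=T; E=F; K=T; C=F; A=F; U=F

Unit clause (¬U) forces U = False.
In (U ∨ V) only V is left, so V = True.
In (¬A ∨ ¬V) only ¬A is left, so A = False.
In (¬C ∨ ¬V) only ¬C is left, so C = False.
In (A ∨ ¬G) only ¬G is left, so G = False.
In (A ∨ K ∨ ¬V) only K is left, so K = True.
Set E = False.
All clauses satisfied.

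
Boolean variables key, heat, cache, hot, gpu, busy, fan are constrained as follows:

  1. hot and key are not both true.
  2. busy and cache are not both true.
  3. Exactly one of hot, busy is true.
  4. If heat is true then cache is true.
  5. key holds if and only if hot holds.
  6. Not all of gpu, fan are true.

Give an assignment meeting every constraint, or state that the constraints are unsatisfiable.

key = False, heat = False, cache = False, hot = False, gpu = False, busy = True, fan = True

  (1) hot=F, key=F — not both ✓
  (2) busy=T, cache=F — not both ✓
  (3) {hot, busy}: 1 true — exactly one ✓
  (4) heat=F ⇒ cache: vacuous ✓
  (5) key=F, hot=F — same ✓
  (6) {gpu, fan}: 1/2 true — not all ✓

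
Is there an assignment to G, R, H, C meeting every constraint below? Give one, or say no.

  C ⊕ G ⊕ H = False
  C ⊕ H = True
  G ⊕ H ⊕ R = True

G = True, R = True, H = True, C = False

C ⊕ G ⊕ H = F ⊕ T ⊕ T = False ✓
C ⊕ H = F ⊕ T = True ✓
G ⊕ H ⊕ R = T ⊕ T ⊕ T = True ✓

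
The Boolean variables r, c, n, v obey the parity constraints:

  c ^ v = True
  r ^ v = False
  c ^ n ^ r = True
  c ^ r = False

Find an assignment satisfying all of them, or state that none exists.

The formula is unsatisfiable.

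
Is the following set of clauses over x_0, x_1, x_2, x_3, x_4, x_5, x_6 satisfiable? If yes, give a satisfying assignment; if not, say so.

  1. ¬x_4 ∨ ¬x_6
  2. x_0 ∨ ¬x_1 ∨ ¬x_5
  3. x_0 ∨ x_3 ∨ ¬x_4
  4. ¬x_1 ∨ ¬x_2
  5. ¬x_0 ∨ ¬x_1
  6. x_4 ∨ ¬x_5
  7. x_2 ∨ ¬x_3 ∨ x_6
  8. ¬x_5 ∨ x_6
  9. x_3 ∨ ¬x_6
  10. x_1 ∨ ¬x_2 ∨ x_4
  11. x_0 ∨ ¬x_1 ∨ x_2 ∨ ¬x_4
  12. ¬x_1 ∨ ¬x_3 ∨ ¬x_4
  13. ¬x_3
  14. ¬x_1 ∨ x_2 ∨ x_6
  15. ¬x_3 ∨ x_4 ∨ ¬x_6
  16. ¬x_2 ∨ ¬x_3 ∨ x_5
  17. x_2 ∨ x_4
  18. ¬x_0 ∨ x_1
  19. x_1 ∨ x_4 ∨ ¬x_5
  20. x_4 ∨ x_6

Case x_0 = True:
  (¬x_0 ∨ ¬x_1) forces x_1 = False.
  Clause (¬x_0 ∨ x_1) is falsified — contradiction.
Case x_0 = False:
  (¬x_3) forces x_3 = False.
  (x_0 ∨ x_3 ∨ ¬x_4) forces x_4 = False.
  (x_4 ∨ ¬x_5) forces x_5 = False.
  (x_3 ∨ ¬x_6) forces x_6 = False.
  Clause (x_4 ∨ x_6) is falsified — contradiction.
Both cases fail, so the formula is unsatisfiable.

Unsatisfiable — no assignment works.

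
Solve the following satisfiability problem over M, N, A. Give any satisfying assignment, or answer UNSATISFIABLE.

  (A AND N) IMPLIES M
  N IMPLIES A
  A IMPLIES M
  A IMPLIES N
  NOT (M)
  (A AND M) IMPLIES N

Unit clause (NOT M) forces M = False.
In (NOT A OR M) only NOT A is left, so A = False.
In (A OR NOT N) only NOT N is left, so N = False.
All clauses satisfied.

M: False; N: False; A: False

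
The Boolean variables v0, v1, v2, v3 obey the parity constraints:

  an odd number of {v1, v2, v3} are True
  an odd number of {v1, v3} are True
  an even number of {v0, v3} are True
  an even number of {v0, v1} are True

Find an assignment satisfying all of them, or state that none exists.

Adding constraints 2, 3, 4 mod 2: every variable appears an even number of times on the left, so the left side is 0.
But the right sides sum to 1 (mod 2). 0 ≠ 1 — the system is inconsistent.

UNSATISFIABLE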